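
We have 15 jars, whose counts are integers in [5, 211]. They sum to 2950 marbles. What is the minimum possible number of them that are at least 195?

Each value short of 195 is at most 194, costing at least 211 − 194 = 17 against the maximum total of 3165.
We can afford to lose at most 3165 − 2950 = 215, so at most ⌊215/17⌋ = 12 fall short, and at least 3 are ≥ 195.
Exactly 3 works: 3 values at 211 and 12 at 194 total 2961; lower one of the high values by 11 (still ≥ 195) to hit 2950.

3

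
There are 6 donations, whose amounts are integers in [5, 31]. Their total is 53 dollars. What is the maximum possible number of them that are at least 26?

If k of the values are ≥ 26, the total is ≥ 26k + 5(6 − k).
Setting 26k + 5(6 − k) ≤ 53 gives 21k ≤ 23, so k ≤ 1.
k = 1 is achieved by 1 value at 26 and 5 at 5, total 51; add 2 to one value (staying below 26) to reach 53.

1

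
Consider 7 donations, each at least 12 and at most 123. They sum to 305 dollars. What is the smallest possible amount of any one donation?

To make one donation as small as possible, make the other 6 as large as possible.
The other 6 can take up 6 × 123 = 738 ≥ 305 − 12, so one donation can sit at its floor of 12.
Achievable: one at 12 and the other 6 totalling 293, which fits since 6 × 12 ≤ 293 ≤ 6 × 123.

12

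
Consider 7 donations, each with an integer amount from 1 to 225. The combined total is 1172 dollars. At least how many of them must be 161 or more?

If only k of them are at least 161, the other 7 − k are at most 160, so the total is at most k·225 + (7 − k)·160.
This must reach 1172, so k·225 + (7 − k)·160 ≥ 1172, giving k ≥ 1.
Exactly 1 works: 1 value at 225 and 6 at 160 total 1185; lower one of the high values by 13 (still ≥ 161) to hit 1172.

1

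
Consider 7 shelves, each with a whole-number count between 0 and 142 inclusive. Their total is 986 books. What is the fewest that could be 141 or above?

Suppose at most 7 − j of them reach 141; then j values are ≤ 140 and the rest ≤ 142.
The total is then ≤ 140·j + 142·(7 − j) = 994 − 2j. For this to be ≥ 986 we need j ≤ 4, so at least 7 − 4 = 3 must reach 141.
Exactly 3 works: 3 values at 142 and 4 at 140 total 986.

3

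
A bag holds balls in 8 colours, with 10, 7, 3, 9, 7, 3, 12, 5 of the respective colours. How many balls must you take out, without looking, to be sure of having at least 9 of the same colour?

In the worst case you take as many as possible of each colour without reaching 9: 8 + 7 + 3 + 8 + 7 + 3 + 8 + 5 = 49.
The next one must give 9 of some colour, so 49 + 1 = 50.

50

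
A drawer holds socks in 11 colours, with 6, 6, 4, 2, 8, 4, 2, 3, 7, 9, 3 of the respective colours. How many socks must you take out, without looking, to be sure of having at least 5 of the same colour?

39

In the worst case you take as many as possible of each colour without reaching 5: 4 + 4 + 4 + 2 + 4 + 4 + 2 + 3 + 4 + 4 + 3 = 38.
The next one must give 5 of some colour, so 38 + 1 = 39.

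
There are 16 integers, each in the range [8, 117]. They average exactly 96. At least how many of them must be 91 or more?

The total is 16 × 96 = 1536.
If only k of them are at least 91, the other 16 − k are at most 90, so the total is at most k·117 + (16 − k)·90.
This must reach 1536, so k·117 + (16 − k)·90 ≥ 1536, giving k ≥ 4.
Exactly 4 works: 4 values at 117 and 12 at 90 total 1548; lower one of the high values by 12 (still ≥ 91) to hit 1536.

4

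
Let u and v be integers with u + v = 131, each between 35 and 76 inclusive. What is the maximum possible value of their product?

4290

uv = u(131 − u) is maximized when u is as near 131/2 as the bounds allow.
Taking u = 65 and v = 66 (both in [35, 76]) gives uv = 4290.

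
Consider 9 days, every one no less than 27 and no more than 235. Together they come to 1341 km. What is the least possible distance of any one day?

27

Minimizing one value means maximizing the remaining 8.
The other 8 can take up 8 × 235 = 1880 ≥ 1341 − 27, so one day can sit at its floor of 27.
Achievable: one at 27 and the other 8 totalling 1314, which fits since 8 × 27 ≤ 1314 ≤ 8 × 235.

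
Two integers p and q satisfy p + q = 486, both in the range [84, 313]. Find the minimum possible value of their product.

54149

For a fixed sum, pq is smallest when p and q are as far apart as possible.
The extreme feasible split is p = 173, q = 313, giving pq = 54149.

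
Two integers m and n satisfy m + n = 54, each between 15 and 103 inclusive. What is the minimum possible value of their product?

585

mn = m(54 − m) is concave in m, so over [15, 39] it is minimized at an endpoint.
The extreme feasible split is m = 15, n = 39, giving mn = 585.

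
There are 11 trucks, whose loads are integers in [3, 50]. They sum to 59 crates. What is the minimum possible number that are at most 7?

Each value above 7 is at least 8, contributing at least 8 − 3 = 5 above the floor 3.
The sum exceeds the floor total 33 by 26, so at most ⌊26/5⌋ = 5 exceed 7, and at least 6 are ≤ 7.
Exactly 6 works: 6 values at 3 and 5 at 8 total 58; raise one of the low values by 1 (still ≤ 7) to hit 59.

6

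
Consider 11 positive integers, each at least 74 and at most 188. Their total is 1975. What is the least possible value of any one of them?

95

Minimizing one value means maximizing the remaining 10.
The other 10 contribute at most 10 × 188 = 1880, leaving at least 1975 − 1880 = 95.
Since 95 ≥ 74, this is achievable: one at 95 and 10 at 188.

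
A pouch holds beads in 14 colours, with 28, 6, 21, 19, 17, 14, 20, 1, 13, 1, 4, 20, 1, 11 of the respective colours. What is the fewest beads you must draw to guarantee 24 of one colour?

172

In the worst case you take as many as possible of each colour without reaching 24: 23 + 6 + 21 + 19 + 17 + 14 + 20 + 1 + 13 + 1 + 4 + 20 + 1 + 11 = 171.
The next one must give 24 of some colour, so 171 + 1 = 172.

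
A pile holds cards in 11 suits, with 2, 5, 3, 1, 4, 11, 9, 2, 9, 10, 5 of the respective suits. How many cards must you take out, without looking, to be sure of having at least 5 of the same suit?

In the worst case you take as many as possible of each suit without reaching 5: 2 + 4 + 3 + 1 + 4 + 4 + 4 + 2 + 4 + 4 + 4 = 36.
The next one must give 5 of some suit, so 36 + 1 = 37.

37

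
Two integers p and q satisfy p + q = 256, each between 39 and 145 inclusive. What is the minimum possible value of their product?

For a fixed sum, pq is smallest when p and q are as far apart as possible.
At the endpoint p = 111, q = 256 − 111 = 145, so pq = 111 × 145 = 16095.

16095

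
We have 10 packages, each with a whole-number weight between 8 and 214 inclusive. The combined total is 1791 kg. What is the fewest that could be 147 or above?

5

Suppose at most 10 − j of them reach 147; then j values are ≤ 146 and the rest ≤ 214.
The total is then ≤ 146·j + 214·(10 − j) = 2140 − 68j. For this to be ≥ 1791 we need j ≤ 5, so at least 10 − 5 = 5 must reach 147.
Exactly 5 works: 5 values at 214 and 5 at 146 total 1800; lower one of the high values by 9 (still ≥ 147) to hit 1791.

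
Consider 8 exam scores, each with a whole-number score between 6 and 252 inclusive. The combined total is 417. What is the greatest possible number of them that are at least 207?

1

Suppose k of them are at least 207. Those contribute at least 207 each and the other 8 − k at least 6 each.
So the total is at least 207k + 6(8 − k) = 48 + 201k. This must be ≤ 417, giving k ≤ 1.
k = 1 is achieved by 1 value at 207 and 7 at 6, total 249; add 168 to one value (staying below 207) to reach 417.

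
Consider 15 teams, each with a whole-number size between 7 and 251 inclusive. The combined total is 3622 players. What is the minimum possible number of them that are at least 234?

Suppose at most 15 − j of them reach 234; then j values are ≤ 233 and the rest ≤ 251.
The total is then ≤ 233·j + 251·(15 − j) = 3765 − 18j. For this to be ≥ 3622 we need j ≤ 7, so at least 15 − 7 = 8 must reach 234.
Exactly 8 works: 8 values at 251 and 7 at 233 total 3639; lower one of the high values by 17 (still ≥ 234) to hit 3622.

8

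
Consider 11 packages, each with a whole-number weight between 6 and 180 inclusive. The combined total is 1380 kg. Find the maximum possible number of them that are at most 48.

Each value at 48 or below falls at least 180 − 48 = 132 short of the ceiling 180.
The ceiling total is 11 × 180 = 1980, and we need 1380, so at most ⌊(1980 − 1380)/132⌋ = 4 can be that low.
k = 4 is achieved by 4 values at 48 and 7 at 180, total 1452; lower one of the 180's by 72 (still > 48) to reach 1380.

4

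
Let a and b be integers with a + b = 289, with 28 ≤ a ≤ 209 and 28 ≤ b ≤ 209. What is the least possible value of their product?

16720

ab = a(289 − a) is concave in a, so over [80, 209] it is minimized at an endpoint.
At the endpoint a = 80, b = 289 − 80 = 209, so ab = 80 × 209 = 16720.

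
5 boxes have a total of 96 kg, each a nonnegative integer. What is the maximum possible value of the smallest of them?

19

The average is 96/5 < 20, so some value is ≤ 19.
Achievable: 4 of them at 19 and 1 at 20 total 96.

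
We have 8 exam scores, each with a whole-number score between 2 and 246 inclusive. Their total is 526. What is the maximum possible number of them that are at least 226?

If k of the values are ≥ 226, the total is ≥ 226k + 2(8 − k).
Setting 226k + 2(8 − k) ≤ 526 gives 224k ≤ 510, so k ≤ 2.
k = 2 is achieved by 2 values at 226 and 6 at 2, total 464; add 62 to one value (staying below 226) to reach 526.

2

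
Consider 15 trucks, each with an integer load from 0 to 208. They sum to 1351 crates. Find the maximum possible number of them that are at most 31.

9

Suppose k of them are at most 31. Those contribute at most 31 each and the rest at most 208 each.
So the total is at most 31k + 208(15 − k) = 3120 − 177k. This must still be ≥ 1351, so k ≤ 9.
k = 9 is achieved by 9 values at 31 and 6 at 208, total 1527; lower one of the 208's by 176 (still > 31) to reach 1351.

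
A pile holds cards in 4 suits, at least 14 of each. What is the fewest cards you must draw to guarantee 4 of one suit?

In the worst case you draw 3 of each of the 4 suits: 4 × 3 = 12.
One more forces 4 of some suit, so 12 + 1 = 13.

13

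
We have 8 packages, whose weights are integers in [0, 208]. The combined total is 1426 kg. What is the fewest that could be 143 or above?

Each value short of 143 is at most 142, costing at least 208 − 142 = 66 against the maximum total of 1664.
We can afford to lose at most 1664 − 1426 = 238, so at most ⌊238/66⌋ = 3 fall short, and at least 5 are ≥ 143.
Exactly 5 works: 5 values at 208 and 3 at 142 total 1466; lower one of the high values by 40 (still ≥ 143) to hit 1426.

5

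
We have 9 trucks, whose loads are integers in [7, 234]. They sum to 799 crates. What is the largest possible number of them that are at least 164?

4

Suppose k of them are at least 164. Those contribute at least 164 each and the other 9 − k at least 7 each.
So the total is at least 164k + 7(9 − k) = 63 + 157k. This must be ≤ 799, giving k ≤ 4.
k = 4 is achieved by 4 values at 164 and 5 at 7, total 691; add 108 to one value (staying below 164) to reach 799.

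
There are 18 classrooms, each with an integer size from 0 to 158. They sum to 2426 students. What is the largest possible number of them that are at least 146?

With k values at 146 or above and the rest at least 0, the sum is at least 0 + 146k.
Since the sum is 2426, we need 146k ≤ 2426, i.e. k ≤ 16.
k = 16 is achieved by 16 values at 146 and 2 at 0, total 2336; add 90 to one value (staying below 146) to reach 2426.

16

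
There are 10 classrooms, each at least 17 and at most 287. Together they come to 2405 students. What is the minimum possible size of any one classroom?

17

To make one classroom as small as possible, make the other 9 as large as possible.
The other 9 can take up 9 × 287 = 2583 ≥ 2405 − 17, so one classroom can sit at its floor of 17.
Achievable: one at 17 and the other 9 totalling 2388, which fits since 9 × 17 ≤ 2388 ≤ 9 × 287.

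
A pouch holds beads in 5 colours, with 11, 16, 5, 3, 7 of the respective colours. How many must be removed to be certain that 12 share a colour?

In the worst case you take as many as possible of each colour without reaching 12: 11 + 11 + 5 + 3 + 7 = 37.
The next one must give 12 of some colour, so 37 + 1 = 38.

38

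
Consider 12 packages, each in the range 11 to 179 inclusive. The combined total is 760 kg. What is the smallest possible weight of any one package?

Minimizing one value means maximizing the remaining 11.
The other 11 can take up 11 × 179 = 1969 ≥ 760 − 11, so one package can sit at its floor of 11.
Achievable: one at 11 and the other 11 totalling 749, which fits since 11 × 11 ≤ 749 ≤ 11 × 179.

11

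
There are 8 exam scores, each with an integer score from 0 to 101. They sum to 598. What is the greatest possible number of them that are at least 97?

6

Suppose k of them are at least 97. Those contribute at least 97 each and the other 8 − k at least 0 each.
So the total is at least 97k + 0(8 − k) = 0 + 97k. This must be ≤ 598, giving k ≤ 6.
k = 6 is achieved by 6 values at 97 and 2 at 0, total 582; add 16 to one value (staying below 97) to reach 598.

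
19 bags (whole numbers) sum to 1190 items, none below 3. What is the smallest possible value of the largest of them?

The 19 values sum to 1190, so their maximum is at least ⌈1190/19⌉ = 63.
Taking 7 copies of 62 and 12 copies of 63 gives exactly 1190, so 63 is attained.

63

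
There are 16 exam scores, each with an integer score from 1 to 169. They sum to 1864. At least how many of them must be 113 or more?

2

If only k of them are at least 113, the other 16 − k are at most 112, so the total is at most k·169 + (16 − k)·112.
This must reach 1864, so k·169 + (16 − k)·112 ≥ 1864, giving k ≥ 2.
Exactly 2 works: 2 values at 169 and 14 at 112 total 1906; lower one of the high values by 42 (still ≥ 113) to hit 1864.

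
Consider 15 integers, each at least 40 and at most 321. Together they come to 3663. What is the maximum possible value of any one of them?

Maximizing one value means minimizing the remaining 14.
The other 14 contribute at least 14 × 40 = 560, leaving at most 3663 − 560 = 3103.
But each integer is capped at 321, so the maximum is 321.
Achievable: one at 321 and the other 14 totalling 3342, which fits since 14 × 40 ≤ 3342 ≤ 14 × 321.

321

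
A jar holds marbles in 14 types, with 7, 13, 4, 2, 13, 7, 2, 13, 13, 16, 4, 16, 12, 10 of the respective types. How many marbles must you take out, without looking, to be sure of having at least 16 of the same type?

131

In the worst case you take as many as possible of each type without reaching 16: 7 + 13 + 4 + 2 + 13 + 7 + 2 + 13 + 13 + 15 + 4 + 15 + 12 + 10 = 130.
The next one must give 16 of some type, so 130 + 1 = 131.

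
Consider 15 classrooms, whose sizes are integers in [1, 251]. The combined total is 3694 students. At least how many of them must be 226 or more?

13

Suppose at most 15 − j of them reach 226; then j values are ≤ 225 and the rest ≤ 251.
The total is then ≤ 225·j + 251·(15 − j) = 3765 − 26j. For this to be ≥ 3694 we need j ≤ 2, so at least 15 − 2 = 13 must reach 226.
Exactly 13 works: 13 values at 251 and 2 at 225 total 3713; lower one of the high values by 19 (still ≥ 226) to hit 3694.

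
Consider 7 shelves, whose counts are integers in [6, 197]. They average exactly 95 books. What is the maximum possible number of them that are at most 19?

4

The total is 7 × 95 = 665.
Each value at 19 or below falls at least 197 − 19 = 178 short of the ceiling 197.
The ceiling total is 7 × 197 = 1379, and we need 665, so at most ⌊(1379 − 665)/178⌋ = 4 can be that low.
k = 4 is achieved by 4 values at 19 and 3 at 197, total 667; lower one of the 197's by 2 (still > 19) to reach 665.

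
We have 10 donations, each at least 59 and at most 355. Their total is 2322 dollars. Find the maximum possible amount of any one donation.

To make one donation as large as possible, make the other 9 as small as possible.
The other 9 contribute at least 9 × 59 = 531, leaving at most 2322 − 531 = 1791.
But each donation is capped at 355, so the maximum is 355.
Achievable: one at 355 and the other 9 totalling 1967, which fits since 9 × 59 ≤ 1967 ≤ 9 × 355.

355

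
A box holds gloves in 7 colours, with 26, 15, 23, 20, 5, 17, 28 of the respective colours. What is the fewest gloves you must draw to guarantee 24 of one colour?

In the worst case you take as many as possible of each colour without reaching 24: 23 + 15 + 23 + 20 + 5 + 17 + 23 = 126.
The next one must give 24 of some colour, so 126 + 1 = 127.

127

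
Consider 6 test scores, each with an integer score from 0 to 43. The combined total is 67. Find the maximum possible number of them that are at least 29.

2

With k values at 29 or above and the rest at least 0, the sum is at least 0 + 29k.
Since the sum is 67, we need 29k ≤ 67, i.e. k ≤ 2.
k = 2 is achieved by 2 values at 29 and 4 at 0, total 58; add 9 to one value (staying below 29) to reach 67.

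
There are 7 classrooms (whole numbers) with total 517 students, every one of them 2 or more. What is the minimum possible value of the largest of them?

Some value must be at least ⌈517/7⌉ = 74, since 7 × 73 = 511 < 517.
Taking 1 copy of 73 and 6 copies of 74 gives exactly 517, so 74 is attained.

74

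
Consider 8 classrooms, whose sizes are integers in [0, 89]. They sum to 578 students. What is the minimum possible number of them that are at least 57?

Each value short of 57 is at most 56, costing at least 89 − 56 = 33 against the maximum total of 712.
We can afford to lose at most 712 − 578 = 134, so at most ⌊134/33⌋ = 4 fall short, and at least 4 are ≥ 57.
Exactly 4 works: 4 values at 89 and 4 at 56 total 580; lower one of the high values by 2 (still ≥ 57) to hit 578.

4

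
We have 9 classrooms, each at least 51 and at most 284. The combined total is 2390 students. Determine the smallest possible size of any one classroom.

To make one classroom as small as possible, make the other 8 as large as possible.
The other 8 contribute at most 8 × 284 = 2272, leaving at least 2390 − 2272 = 118.
Since 118 ≥ 51, this is achievable: one at 118 and 8 at 284.

118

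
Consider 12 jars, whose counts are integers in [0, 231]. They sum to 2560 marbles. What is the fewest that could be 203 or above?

Each value short of 203 is at most 202, costing at least 231 − 202 = 29 against the maximum total of 2772.
We can afford to lose at most 2772 − 2560 = 212, so at most ⌊212/29⌋ = 7 fall short, and at least 5 are ≥ 203.
Exactly 5 works: 5 values at 231 and 7 at 202 total 2569; lower one of the high values by 9 (still ≥ 203) to hit 2560.

5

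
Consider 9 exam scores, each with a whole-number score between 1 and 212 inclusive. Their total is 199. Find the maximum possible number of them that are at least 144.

1

With k values at 144 or above and the rest at least 1, the sum is at least 9 + 143k.
Since the sum is 199, we need 143k ≤ 190, i.e. k ≤ 1.
k = 1 is achieved by 1 value at 144 and 8 at 1, total 152; add 47 to one value (staying below 144) to reach 199.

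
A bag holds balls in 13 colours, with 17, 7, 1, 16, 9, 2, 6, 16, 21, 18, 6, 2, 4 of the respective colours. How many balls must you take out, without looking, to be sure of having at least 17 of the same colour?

In the worst case you take as many as possible of each colour without reaching 17: 16 + 7 + 1 + 16 + 9 + 2 + 6 + 16 + 16 + 16 + 6 + 2 + 4 = 117.
The next one must give 17 of some colour, so 117 + 1 = 118.

118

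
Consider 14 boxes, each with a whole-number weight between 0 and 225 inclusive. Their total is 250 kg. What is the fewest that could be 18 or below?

If only k of them are at most 18, the other 14 − k are at least 19, so the total is at least (14 − k)·19 + k·0.
This is ≤ 250, so (14 − k)·19 + 0k ≤ 250, which gives k ≥ 1.
Exactly 1 works: 1 value at 0 and 13 at 19 total 247; raise one of the low values by 3 (still ≤ 18) to hit 250.

1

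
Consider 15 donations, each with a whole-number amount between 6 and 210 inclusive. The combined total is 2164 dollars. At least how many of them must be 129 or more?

3

If only k of them are at least 129, the other 15 − k are at most 128, so the total is at most k·210 + (15 − k)·128.
This must reach 2164, so k·210 + (15 − k)·128 ≥ 2164, giving k ≥ 3.
Exactly 3 works: 3 values at 210 and 12 at 128 total 2166; lower one of the high values by 2 (still ≥ 129) to hit 2164.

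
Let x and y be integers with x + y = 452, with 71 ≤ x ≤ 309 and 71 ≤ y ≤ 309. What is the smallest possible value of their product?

For a fixed sum, xy is smallest when x and y are as far apart as possible.
The extreme feasible split is x = 143, y = 309, giving xy = 44187.

44187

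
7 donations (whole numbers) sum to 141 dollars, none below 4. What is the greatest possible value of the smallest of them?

The average is 141/7 < 21, so some value is ≤ 20.
Taking 6 copies of 20 and 1 copy of 21 gives exactly 141, so 20 is attained.

20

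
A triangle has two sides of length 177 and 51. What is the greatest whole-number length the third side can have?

227

The third side must be less than 177 + 51 = 228.
The largest integer below 228 is 227.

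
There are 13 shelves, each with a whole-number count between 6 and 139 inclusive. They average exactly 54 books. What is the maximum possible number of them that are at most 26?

The total is 13 × 54 = 702.
Each value at 26 or below falls at least 139 − 26 = 113 short of the ceiling 139.
The ceiling total is 13 × 139 = 1807, and we need 702, so at most ⌊(1807 − 702)/113⌋ = 9 can be that low.
k = 9 is achieved by 9 values at 26 and 4 at 139, total 790; lower one of the 139's by 88 (still > 26) to reach 702.

9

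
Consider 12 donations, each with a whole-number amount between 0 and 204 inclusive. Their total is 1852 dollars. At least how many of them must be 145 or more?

3

Each value short of 145 is at most 144, costing at least 204 − 144 = 60 against the maximum total of 2448.
We can afford to lose at most 2448 − 1852 = 596, so at most ⌊596/60⌋ = 9 fall short, and at least 3 are ≥ 145.
Exactly 3 works: 3 values at 204 and 9 at 144 total 1908; lower one of the high values by 56 (still ≥ 145) to hit 1852.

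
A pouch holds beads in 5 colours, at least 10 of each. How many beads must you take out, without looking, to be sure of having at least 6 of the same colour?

In the worst case you draw 5 of each of the 5 colours: 5 × 5 = 25.
One more forces 6 of some colour, so 25 + 1 = 26.

26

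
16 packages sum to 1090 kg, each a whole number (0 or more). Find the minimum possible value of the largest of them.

69

The average is 1090/16 > 68, so not all 16 can be 68 or less; the largest is ≥ 69.
Taking 14 copies of 68 and 2 copies of 69 gives exactly 1090, so 69 is attained.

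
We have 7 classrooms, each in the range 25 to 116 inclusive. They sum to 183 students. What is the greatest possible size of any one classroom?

To make one classroom as large as possible, make the other 6 as small as possible.
The other 6 contribute at least 6 × 25 = 150, leaving at most 183 − 150 = 33.
Since 33 ≤ 116, this is achievable: one at 33 and 6 at 25.

33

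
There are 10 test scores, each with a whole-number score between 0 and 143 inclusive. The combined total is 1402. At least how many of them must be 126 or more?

Each value short of 126 is at most 125, costing at least 143 − 125 = 18 against the maximum total of 1430.
We can afford to lose at most 1430 − 1402 = 28, so at most ⌊28/18⌋ = 1 fall short, and at least 9 are ≥ 126.
Exactly 9 works: 9 values at 143 and 1 at 125 total 1412; lower one of the high values by 10 (still ≥ 126) to hit 1402.

9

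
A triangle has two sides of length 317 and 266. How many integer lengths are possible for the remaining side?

531

The triangle inequality gives |317 − 266| < c < 317 + 266, i.e. 51 < c < 583.
So c can be any integer from 52 to 582: 531 values.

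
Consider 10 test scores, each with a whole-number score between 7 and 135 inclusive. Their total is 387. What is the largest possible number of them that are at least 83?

4

With k values at 83 or above and the rest at least 7, the sum is at least 70 + 76k.
Since the sum is 387, we need 76k ≤ 317, i.e. k ≤ 4.
k = 4 is achieved by 4 values at 83 and 6 at 7, total 374; add 13 to one value (staying below 83) to reach 387.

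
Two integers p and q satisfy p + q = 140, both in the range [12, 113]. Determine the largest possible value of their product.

With p + q fixed, pq peaks when the two are closest together.
Taking p = 70 and q = 70 (both in [12, 113]) gives pq = 4900.

4900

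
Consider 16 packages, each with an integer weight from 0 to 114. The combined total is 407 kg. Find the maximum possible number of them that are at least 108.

With k values at 108 or above and the rest at least 0, the sum is at least 0 + 108k.
Since the sum is 407, we need 108k ≤ 407, i.e. k ≤ 3.
k = 3 is achieved by 3 values at 108 and 13 at 0, total 324; add 83 to one value (staying below 108) to reach 407.

3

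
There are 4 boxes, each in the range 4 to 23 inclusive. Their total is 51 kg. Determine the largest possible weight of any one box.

Maximizing one value means minimizing the remaining 3.
The other 3 contribute at least 3 × 4 = 12, leaving at most 51 − 12 = 39.
But each box is capped at 23, so the maximum is 23.
Achievable: one at 23 and the other 3 totalling 28, which fits since 3 × 4 ≤ 28 ≤ 3 × 23.

23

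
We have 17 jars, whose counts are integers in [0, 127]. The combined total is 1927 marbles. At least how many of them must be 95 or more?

10

If only k of them are at least 95, the other 17 − k are at most 94, so the total is at most k·127 + (17 − k)·94.
This must reach 1927, so k·127 + (17 − k)·94 ≥ 1927, giving k ≥ 10.
Exactly 10 works: 10 values at 127 and 7 at 94 total 1928; lower one of the high values by 1 (still ≥ 95) to hit 1927.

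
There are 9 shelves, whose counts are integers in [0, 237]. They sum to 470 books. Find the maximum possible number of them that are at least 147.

3

If k of the values are ≥ 147, the total is ≥ 147k + 0(9 − k).
Setting 147k + 0(9 − k) ≤ 470 gives 147k ≤ 470, so k ≤ 3.
k = 3 is achieved by 3 values at 147 and 6 at 0, total 441; add 29 to one value (staying below 147) to reach 470.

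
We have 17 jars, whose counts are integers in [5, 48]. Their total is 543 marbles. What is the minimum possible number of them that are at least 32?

Suppose at most 17 − j of them reach 32; then j values are ≤ 31 and the rest ≤ 48.
The total is then ≤ 31·j + 48·(17 − j) = 816 − 17j. For this to be ≥ 543 we need j ≤ 16, so at least 17 − 16 = 1 must reach 32.
Exactly 1 works: 1 value at 48 and 16 at 31 total 544; lower one of the high values by 1 (still ≥ 32) to hit 543.

1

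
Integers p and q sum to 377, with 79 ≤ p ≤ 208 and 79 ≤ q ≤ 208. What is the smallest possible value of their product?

For a fixed sum, pq is smallest when p and q are as far apart as possible.
At the endpoint p = 169, q = 377 − 169 = 208, so pq = 169 × 208 = 35152.

35152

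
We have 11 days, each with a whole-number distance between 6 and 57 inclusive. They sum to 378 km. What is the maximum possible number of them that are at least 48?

7

With k values at 48 or above and the rest at least 6, the sum is at least 66 + 42k.
Since the sum is 378, we need 42k ≤ 312, i.e. k ≤ 7.
k = 7 is achieved by 7 values at 48 and 4 at 6, total 360; add 18 to one value (staying below 48) to reach 378.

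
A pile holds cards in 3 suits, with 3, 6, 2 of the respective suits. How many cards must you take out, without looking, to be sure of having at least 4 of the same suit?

9

In the worst case you take as many as possible of each suit without reaching 4: 3 + 3 + 2 = 8.
The next one must give 4 of some suit, so 8 + 1 = 9.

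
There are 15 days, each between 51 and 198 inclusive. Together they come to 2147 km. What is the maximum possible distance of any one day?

198

To make one day as large as possible, make the other 14 as small as possible.
The other 14 contribute at least 14 × 51 = 714, leaving at most 2147 − 714 = 1433.
But each day is capped at 198, so the maximum is 198.
Achievable: one at 198 and the other 14 totalling 1949, which fits since 14 × 51 ≤ 1949 ≤ 14 × 198.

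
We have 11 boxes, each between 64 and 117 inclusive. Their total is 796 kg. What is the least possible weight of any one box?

To make one box as small as possible, make the other 10 as large as possible.
The other 10 can take up 10 × 117 = 1170 ≥ 796 − 64, so one box can sit at its floor of 64.
Achievable: one at 64 and the other 10 totalling 732, which fits since 10 × 64 ≤ 732 ≤ 10 × 117.

64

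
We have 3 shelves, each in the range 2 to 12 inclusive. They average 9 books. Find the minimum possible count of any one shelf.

To make one shelf as small as possible, make the other 2 as large as possible.
The total is 3 × 9 = 27.
The other 2 contribute at most 2 × 12 = 24, leaving at least 27 − 24 = 3.
Since 3 ≥ 2, this is achievable: one at 3 and 2 at 12.

3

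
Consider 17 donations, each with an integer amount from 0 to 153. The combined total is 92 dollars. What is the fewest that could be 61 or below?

16

Each value above 61 is at least 62, contributing at least 62 − 0 = 62 above the floor 0.
The sum exceeds the floor total 0 by 92, so at most ⌊92/62⌋ = 1 exceed 61, and at least 16 are ≤ 61.
Exactly 16 works: 16 values at 0 and 1 at 62 total 62; raise one of the low values by 30 (still ≤ 61) to hit 92.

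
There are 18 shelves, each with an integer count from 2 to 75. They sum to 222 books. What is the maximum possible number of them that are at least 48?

4

Suppose k of them are at least 48. Those contribute at least 48 each and the other 18 − k at least 2 each.
So the total is at least 48k + 2(18 − k) = 36 + 46k. This must be ≤ 222, giving k ≤ 4.
k = 4 is achieved by 4 values at 48 and 14 at 2, total 220; add 2 to one value (staying below 48) to reach 222.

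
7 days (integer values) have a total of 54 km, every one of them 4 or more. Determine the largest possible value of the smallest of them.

The average is 54/7 < 8, so some value is ≤ 7.
Equality holds with 2 values of 7 and 5 values of 8.

7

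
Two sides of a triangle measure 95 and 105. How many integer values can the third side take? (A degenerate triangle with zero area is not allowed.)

The triangle inequality gives |95 − 105| < c < 95 + 105, i.e. 10 < c < 200.
So c can be any integer from 11 to 199: 189 values.

189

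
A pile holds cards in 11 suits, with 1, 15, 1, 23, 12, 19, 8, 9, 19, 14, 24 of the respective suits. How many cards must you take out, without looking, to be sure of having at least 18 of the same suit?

129

In the worst case you take as many as possible of each suit without reaching 18: 1 + 15 + 1 + 17 + 12 + 17 + 8 + 9 + 17 + 14 + 17 = 128.
The next one must give 18 of some suit, so 128 + 1 = 129.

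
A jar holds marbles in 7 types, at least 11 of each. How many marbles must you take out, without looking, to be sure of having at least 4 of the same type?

In the worst case you draw 3 of each of the 7 types: 7 × 3 = 21.
One more forces 4 of some type, so 21 + 1 = 22.

22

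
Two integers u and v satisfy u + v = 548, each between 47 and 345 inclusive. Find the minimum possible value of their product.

70035

uv = u(548 − u) is concave in u, so over [203, 345] it is minimized at an endpoint.
At the endpoint u = 203, v = 548 − 203 = 345, so uv = 203 × 345 = 70035.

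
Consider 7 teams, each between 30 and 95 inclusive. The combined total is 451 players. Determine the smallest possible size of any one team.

To make one team as small as possible, make the other 6 as large as possible.
The other 6 can take up 6 × 95 = 570 ≥ 451 − 30, so one team can sit at its floor of 30.
Achievable: one at 30 and the other 6 totalling 421, which fits since 6 × 30 ≤ 421 ≤ 6 × 95.

30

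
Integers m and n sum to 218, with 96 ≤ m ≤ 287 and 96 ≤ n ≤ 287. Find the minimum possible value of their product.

Since m + n is fixed, pushing one of them to its bound minimizes the product.
At the endpoint m = 96, n = 218 − 96 = 122, so mn = 96 × 122 = 11712.

11712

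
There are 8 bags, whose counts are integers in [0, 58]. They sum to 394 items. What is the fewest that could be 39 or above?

5

If only k of them are at least 39, the other 8 − k are at most 38, so the total is at most k·58 + (8 − k)·38.
This must reach 394, so k·58 + (8 − k)·38 ≥ 394, giving k ≥ 5.
Exactly 5 works: 5 values at 58 and 3 at 38 total 404; lower one of the high values by 10 (still ≥ 39) to hit 394.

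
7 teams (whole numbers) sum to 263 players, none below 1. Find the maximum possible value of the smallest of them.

The 7 values sum to 263, so their minimum is at most ⌊263/7⌋ = 37.
Equality holds with 3 values of 37 and 4 values of 38.

37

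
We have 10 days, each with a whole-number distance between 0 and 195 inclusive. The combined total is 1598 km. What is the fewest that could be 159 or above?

Suppose at most 10 − j of them reach 159; then j values are ≤ 158 and the rest ≤ 195.
The total is then ≤ 158·j + 195·(10 − j) = 1950 − 37j. For this to be ≥ 1598 we need j ≤ 9, so at least 10 − 9 = 1 must reach 159.
Exactly 1 works: 1 value at 195 and 9 at 158 total 1617; lower one of the high values by 19 (still ≥ 159) to hit 1598.

1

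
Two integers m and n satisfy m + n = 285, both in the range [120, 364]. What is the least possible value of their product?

Since m + n is fixed, pushing one of them to its bound minimizes the product.
At the endpoint m = 120, n = 285 − 120 = 165, so mn = 120 × 165 = 19800.

19800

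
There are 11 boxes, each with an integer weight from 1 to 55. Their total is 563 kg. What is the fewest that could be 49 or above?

If only k of them are at least 49, the other 11 − k are at most 48, so the total is at most k·55 + (11 − k)·48.
This must reach 563, so k·55 + (11 − k)·48 ≥ 563, giving k ≥ 5.
Exactly 5 works: 5 values at 55 and 6 at 48 total 563.

5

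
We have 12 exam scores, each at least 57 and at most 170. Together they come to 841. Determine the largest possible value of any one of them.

170

To make one score as large as possible, make the other 11 as small as possible.
The other 11 contribute at least 11 × 57 = 627, leaving at most 841 − 627 = 214.
But each score is capped at 170, so the maximum is 170.
Achievable: one at 170 and the other 11 totalling 671, which fits since 11 × 57 ≤ 671 ≤ 11 × 170.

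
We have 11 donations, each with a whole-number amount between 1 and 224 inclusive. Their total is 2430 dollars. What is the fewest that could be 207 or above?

Suppose at most 11 − j of them reach 207; then j values are ≤ 206 and the rest ≤ 224.
The total is then ≤ 206·j + 224·(11 − j) = 2464 − 18j. For this to be ≥ 2430 we need j ≤ 1, so at least 11 − 1 = 10 must reach 207.
Exactly 10 works: 10 values at 224 and 1 at 206 total 2446; lower one of the high values by 16 (still ≥ 207) to hit 2430.

10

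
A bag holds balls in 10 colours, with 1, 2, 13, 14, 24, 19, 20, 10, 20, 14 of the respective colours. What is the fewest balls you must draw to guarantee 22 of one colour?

In the worst case you take as many as possible of each colour without reaching 22: 1 + 2 + 13 + 14 + 21 + 19 + 20 + 10 + 20 + 14 = 134.
The next one must give 22 of some colour, so 134 + 1 = 135.

135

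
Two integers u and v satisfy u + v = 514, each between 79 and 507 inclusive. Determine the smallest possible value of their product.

For a fixed sum, uv is smallest when u and v are as far apart as possible.
At the endpoint u = 79, v = 514 − 79 = 435, so uv = 79 × 435 = 34365.

34365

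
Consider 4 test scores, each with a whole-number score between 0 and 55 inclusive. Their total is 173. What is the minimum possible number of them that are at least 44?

Each value short of 44 is at most 43, costing at least 55 − 43 = 12 against the maximum total of 220.
We can afford to lose at most 220 − 173 = 47, so at most ⌊47/12⌋ = 3 fall short, and at least 1 are ≥ 44.
Exactly 1 works: 1 value at 55 and 3 at 43 total 184; lower one of the high values by 11 (still ≥ 44) to hit 173.

1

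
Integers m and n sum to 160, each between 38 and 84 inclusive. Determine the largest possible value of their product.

With m + n fixed, mn peaks when the two are closest together.
Taking m = 80 and n = 80 (both in [38, 84]) gives mn = 6400.

6400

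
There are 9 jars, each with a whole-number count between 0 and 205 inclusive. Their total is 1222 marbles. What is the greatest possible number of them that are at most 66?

Suppose k of them are at most 66. Those contribute at most 66 each and the rest at most 205 each.
So the total is at most 66k + 205(9 − k) = 1845 − 139k. This must still be ≥ 1222, so k ≤ 4.
k = 4 is achieved by 4 values at 66 and 5 at 205, total 1289; lower one of the 205's by 67 (still > 66) to reach 1222.

4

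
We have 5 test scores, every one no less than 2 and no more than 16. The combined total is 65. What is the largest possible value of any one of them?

To make one score as large as possible, make the other 4 as small as possible.
The other 4 contribute at least 4 × 2 = 8, leaving at most 65 − 8 = 57.
But each score is capped at 16, so the maximum is 16.
Achievable: one at 16 and the other 4 totalling 49, which fits since 4 × 2 ≤ 49 ≤ 4 × 16.

16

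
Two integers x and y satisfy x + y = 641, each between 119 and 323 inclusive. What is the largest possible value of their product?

For a fixed sum, the product xy is largest when x and y are as close as possible.
Taking x = 320 and y = 321 (both in [119, 323]) gives xy = 102720.

102720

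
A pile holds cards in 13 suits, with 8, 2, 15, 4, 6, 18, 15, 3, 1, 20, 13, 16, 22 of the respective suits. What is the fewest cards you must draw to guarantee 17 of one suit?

In the worst case you take as many as possible of each suit without reaching 17: 8 + 2 + 15 + 4 + 6 + 16 + 15 + 3 + 1 + 16 + 13 + 16 + 16 = 131.
The next one must give 17 of some suit, so 131 + 1 = 132.

132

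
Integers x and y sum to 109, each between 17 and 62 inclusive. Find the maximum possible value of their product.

2970

xy = x(109 − x) is maximized when x is as near 109/2 as the bounds allow.
Taking x = 54 and y = 55 (both in [17, 62]) gives xy = 2970.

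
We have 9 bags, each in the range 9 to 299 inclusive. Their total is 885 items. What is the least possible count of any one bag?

To make one bag as small as possible, make the other 8 as large as possible.
The other 8 can take up 8 × 299 = 2392 ≥ 885 − 9, so one bag can sit at its floor of 9.
Achievable: one at 9 and the other 8 totalling 876, which fits since 8 × 9 ≤ 876 ≤ 8 × 299.

9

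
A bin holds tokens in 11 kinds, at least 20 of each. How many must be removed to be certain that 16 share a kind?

In the worst case you draw 15 of each of the 11 kinds: 11 × 15 = 165.
One more forces 16 of some kind, so 165 + 1 = 166.

166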